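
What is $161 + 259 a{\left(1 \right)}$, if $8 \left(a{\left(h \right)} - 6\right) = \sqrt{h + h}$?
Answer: $1715 + \frac{259 \sqrt{2}}{8} \approx 1760.8$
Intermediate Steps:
$a{\left(h \right)} = 6 + \frac{\sqrt{2} \sqrt{h}}{8}$ ($a{\left(h \right)} = 6 + \frac{\sqrt{h + h}}{8} = 6 + \frac{\sqrt{2 h}}{8} = 6 + \frac{\sqrt{2} \sqrt{h}}{8}$)
$161 + 259 a{\left(1 \right)} = 161 + 259 \left(6 + \frac{\sqrt{2} \sqrt{1}}{8}\right) = 161 + 259 \left(6 + \frac{1}{8} \sqrt{2} \cdot 1\right) = 161 + 259 \left(6 + \frac{\sqrt{2}}{8}\right) = 161 + \left(1554 + \frac{259 \sqrt{2}}{8}\right) = 1715 + \frac{259 \sqrt{2}}{8}$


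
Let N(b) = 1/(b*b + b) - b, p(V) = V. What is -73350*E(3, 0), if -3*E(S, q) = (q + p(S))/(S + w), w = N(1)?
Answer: 29340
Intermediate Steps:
N(b) = 1/(b + b**2) - b (N(b) = 1/(b**2 + b) - b = 1/(b + b**2) - b)
w = -1/2 (w = (1 - 1*1**2 - 1*1**3)/(1*(1 + 1)) = 1*(1 - 1*1 - 1*1)/2 = 1*(1/2)*(1 - 1 - 1) = 1*(1/2)*(-1) = -1/2 ≈ -0.50000)
E(S, q) = -(S + q)/(3*(-1/2 + S)) (E(S, q) = -(q + S)/(3*(S - 1/2)) = -(S + q)/(3*(-1/2 + S)))
-73350*E(3, 0) = -48900*(-1*3 - 1*0)/(-1 + 2*3) = -48900*(-3 + 0)/(-1 + 6) = -48900*(-3)/5 = -73350*(-2/5) = 29340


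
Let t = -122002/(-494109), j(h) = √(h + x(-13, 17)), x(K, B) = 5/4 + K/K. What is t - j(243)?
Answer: 122002/494109 - 3*√109/2 ≈ -15.414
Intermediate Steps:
x(K, B) = 9/4 (x(K, B) = 5*(¼) + 1 = 5/4 + 1 = 9/4)
j(h) = √(9/4 + h) (j(h) = √(h + 9/4) = √(9/4 + h))
t = 122002/494109 (t = -122002*(-1/494109) = 122002/494109 ≈ 0.24691)
t - j(243) = 122002/494109 - √(9 + 4*243)/2 = 122002/494109 - √(9 + 972)/2 = 122002/494109 - √981/2 = 122002/494109 - 3*√109/2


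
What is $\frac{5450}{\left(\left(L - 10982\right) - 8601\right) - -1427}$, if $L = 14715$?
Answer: $- \frac{5450}{3441} \approx -1.5838$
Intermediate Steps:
$\frac{5450}{\left(\left(L - 10982\right) - 8601\right) - -1427} = \frac{5450}{\left(\left(14715 - 10982\right) - 8601\right) - -1427} = \frac{5450}{\left(3733 - 8601\right) + 1427} = \frac{5450}{-4868 + 1427} = \frac{5450}{-3441} = 5450 \left(- \frac{1}{3441}\right) = - \frac{5450}{3441}$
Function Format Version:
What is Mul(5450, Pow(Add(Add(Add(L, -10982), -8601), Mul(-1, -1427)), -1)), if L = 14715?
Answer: Rational(-5450, 3441) ≈ -1.5838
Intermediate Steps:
Mul(5450, Pow(Add(Add(Add(L, -10982), -8601), Mul(-1, -1427)), -1)) = Mul(5450, Pow(Add(Add(Add(14715, -10982), -8601), Mul(-1, -1427)), -1)) = Mul(5450, Pow(Add(Add(3733, -8601), 1427), -1)) = Mul(5450, Pow(Add(-4868, 1427), -1)) = Mul(5450, Pow(-3441, -1)) = Mul(5450, Rational(-1, 3441)) = Rational(-5450, 3441)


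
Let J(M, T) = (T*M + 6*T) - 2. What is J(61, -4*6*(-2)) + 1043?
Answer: 4257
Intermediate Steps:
J(M, T) = -2 + 6*T + M*T (J(M, T) = (M*T + 6*T) - 2 = (6*T + M*T) - 2 = -2 + 6*T + M*T)
J(61, -4*6*(-2)) + 1043 = (-2 + 6*(-4*6*(-2)) + 61*(-4*6*(-2))) + 1043 = (-2 + 6*(-24*(-2)) + 61*(-24*(-2))) + 1043 = (-2 + 6*48 + 61*48) + 1043 = (-2 + 288 + 2928) + 1043 = 3214 + 1043 = 4257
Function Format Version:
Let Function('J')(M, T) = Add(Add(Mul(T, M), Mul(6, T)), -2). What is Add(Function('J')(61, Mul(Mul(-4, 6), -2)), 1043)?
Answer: 4257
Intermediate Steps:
Function('J')(M, T) = Add(-2, Mul(6, T), Mul(M, T)) (Function('J')(M, T) = Add(Add(Mul(M, T), Mul(6, T)), -2) = Add(Add(Mul(6, T), Mul(M, T)), -2) = Add(-2, Mul(6, T), Mul(M, T)))
Add(Function('J')(61, Mul(Mul(-4, 6), -2)), 1043) = Add(Add(-2, Mul(6, Mul(Mul(-4, 6), -2)), Mul(61, Mul(Mul(-4, 6), -2))), 1043) = Add(Add(-2, Mul(6, Mul(-24, -2)), Mul(61, Mul(-24, -2))), 1043) = Add(Add(-2, Mul(6, 48), Mul(61, 48)), 1043) = Add(Add(-2, 288, 2928), 1043) = Add(3214, 1043) = 4257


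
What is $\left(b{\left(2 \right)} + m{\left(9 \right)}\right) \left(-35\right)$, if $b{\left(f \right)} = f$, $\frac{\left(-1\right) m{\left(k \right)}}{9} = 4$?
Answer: $1190$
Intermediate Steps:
$m{\left(k \right)} = -36$ ($m{\left(k \right)} = \left(-9\right) 4 = -36$)
$\left(b{\left(2 \right)} + m{\left(9 \right)}\right) \left(-35\right) = \left(2 - 36\right) \left(-35\right) = \left(-34\right) \left(-35\right) = 1190$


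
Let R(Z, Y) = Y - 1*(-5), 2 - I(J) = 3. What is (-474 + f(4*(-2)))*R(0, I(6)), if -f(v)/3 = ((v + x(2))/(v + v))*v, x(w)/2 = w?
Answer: -1872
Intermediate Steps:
I(J) = -1 (I(J) = 2 - 1*3 = 2 - 3 = -1)
x(w) = 2*w
R(Z, Y) = 5 + Y (R(Z, Y) = Y + 5 = 5 + Y)
f(v) = -6 - 3*v/2 (f(v) = -3*(v + 2*2)/(v + v)*v = -3*(v + 4)/((2*v))*v = -3*(4 + v)*(1/(2*v))*v = -3*(4 + v)/(2*v)*v = -3*(2 + v/2) = -6 - 3*v/2)
(-474 + f(4*(-2)))*R(0, I(6)) = (-474 + (-6 - 6*(-2)))*(5 - 1) = (-474 + (-6 - 3/2*(-8)))*4 = (-474 + (-6 + 12))*4 = (-474 + 6)*4 = -468*4 = -1872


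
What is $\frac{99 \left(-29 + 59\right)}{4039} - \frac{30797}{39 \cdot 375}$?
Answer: $- \frac{6227141}{4543875} \approx -1.3704$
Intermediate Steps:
$\frac{99 \left(-29 + 59\right)}{4039} - \frac{30797}{39 \cdot 375} = 99 \cdot 30 \cdot \frac{1}{4039} - \frac{30797}{14625} = 2970 \cdot \frac{1}{4039} - \frac{2369}{1125} = \frac{2970}{4039} - \frac{2369}{1125} = - \frac{6227141}{4543875}$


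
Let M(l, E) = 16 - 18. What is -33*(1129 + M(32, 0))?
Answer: -37191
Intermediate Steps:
M(l, E) = -2
-33*(1129 + M(32, 0)) = -33*(1129 - 2) = -33*1127 = -37191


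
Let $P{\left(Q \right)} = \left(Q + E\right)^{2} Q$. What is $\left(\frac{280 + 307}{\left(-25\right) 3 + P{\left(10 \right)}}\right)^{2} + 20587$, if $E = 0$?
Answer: $\frac{17615096444}{855625} \approx 20587.0$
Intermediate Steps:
$P{\left(Q \right)} = Q^{3}$ ($P{\left(Q \right)} = \left(Q + 0\right)^{2} Q = Q^{2} Q = Q^{3}$)
$\left(\frac{280 + 307}{\left(-25\right) 3 + P{\left(10 \right)}}\right)^{2} + 20587 = \left(\frac{280 + 307}{\left(-25\right) 3 + 10^{3}}\right)^{2} + 20587 = \left(\frac{587}{-75 + 1000}\right)^{2} + 20587 = \left(\frac{587}{925}\right)^{2} + 20587 = \frac{344569}{855625} + 20587 = \frac{17615096444}{855625}$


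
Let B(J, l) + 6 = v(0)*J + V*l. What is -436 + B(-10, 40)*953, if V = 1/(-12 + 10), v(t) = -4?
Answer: 12906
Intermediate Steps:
V = -1/2 (V = 1/(-2) = -1/2 ≈ -0.50000)
B(J, l) = -6 - 4*J - l/2 (B(J, l) = -6 + (-4*J - l/2) = -6 - 4*J - l/2)
-436 + B(-10, 40)*953 = -436 + (-6 - 4*(-10) - 1/2*40)*953 = -436 + (-6 + 40 - 20)*953 = -436 + 14*953 = -436 + 13342 = 12906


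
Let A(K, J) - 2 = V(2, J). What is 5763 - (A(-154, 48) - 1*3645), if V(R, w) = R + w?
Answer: 9356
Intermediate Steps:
A(K, J) = 4 + J (A(K, J) = 2 + (2 + J) = 4 + J)
5763 - (A(-154, 48) - 1*3645) = 5763 - ((4 + 48) - 1*3645) = 5763 - (52 - 3645) = 5763 - 1*(-3593) = 5763 + 3593 = 9356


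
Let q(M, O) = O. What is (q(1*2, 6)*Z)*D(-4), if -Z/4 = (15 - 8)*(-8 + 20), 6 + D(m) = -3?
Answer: 18144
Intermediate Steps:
D(m) = -9 (D(m) = -6 - 3 = -9)
Z = -336 (Z = -4*(15 - 8)*(-8 + 20) = -28*12 = -4*84 = -336)
(q(1*2, 6)*Z)*D(-4) = (6*(-336))*(-9) = -2016*(-9) = 18144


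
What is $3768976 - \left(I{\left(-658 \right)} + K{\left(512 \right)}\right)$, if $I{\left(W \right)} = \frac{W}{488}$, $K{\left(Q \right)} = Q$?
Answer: $\frac{919505545}{244} \approx 3.7685 \cdot 10^{6}$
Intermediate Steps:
$I{\left(W \right)} = \frac{W}{488}$ ($I{\left(W \right)} = W \frac{1}{488} = \frac{W}{488}$)
$3768976 - \left(I{\left(-658 \right)} + K{\left(512 \right)}\right) = 3768976 - \left(\frac{1}{488} \left(-658\right) + 512\right) = 3768976 - \left(- \frac{329}{244} + 512\right) = 3768976 - \frac{124599}{244} = \frac{919505545}{244}$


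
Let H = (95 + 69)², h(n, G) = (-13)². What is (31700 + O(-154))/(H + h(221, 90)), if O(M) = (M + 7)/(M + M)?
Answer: 1394821/1190860 ≈ 1.1713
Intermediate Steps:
h(n, G) = 169
H = 26896 (H = 164² = 26896)
O(M) = (7 + M)/(2*M) (O(M) = (7 + M)/((2*M)) = (7 + M)*(1/(2*M)) = (7 + M)/(2*M))
(31700 + O(-154))/(H + h(221, 90)) = (31700 + (½)*(7 - 154)/(-154))/(26896 + 169) = (31700 + (½)*(-1/154)*(-147))/27065 = (31700 + 21/44)*(1/27065) = (1394821/44)*(1/27065) = 1394821/1190860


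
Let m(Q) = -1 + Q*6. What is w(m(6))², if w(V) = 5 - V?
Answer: 900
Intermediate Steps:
m(Q) = -1 + 6*Q
w(m(6))² = (5 - (-1 + 6*6))² = (5 - (-1 + 36))² = (5 - 1*35)² = (5 - 35)² = (-30)² = 900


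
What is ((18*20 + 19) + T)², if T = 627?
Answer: 1012036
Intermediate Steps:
((18*20 + 19) + T)² = ((18*20 + 19) + 627)² = ((360 + 19) + 627)² = (379 + 627)² = 1006² = 1012036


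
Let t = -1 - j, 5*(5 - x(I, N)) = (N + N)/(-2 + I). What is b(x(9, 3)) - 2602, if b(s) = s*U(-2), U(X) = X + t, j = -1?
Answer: -91408/35 ≈ -2611.7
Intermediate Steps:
x(I, N) = 5 - 2*N/(5*(-2 + I)) (x(I, N) = 5 - (N + N)/(5*(-2 + I)) = 5 - 2*N/(5*(-2 + I)))
t = 0 (t = -1 - 1*(-1) = -1 + 1 = 0)
U(X) = X (U(X) = X + 0 = X)
b(s) = -2*s (b(s) = s*(-2) = -2*s)
b(x(9, 3)) - 2602 = -2*(-50 - 2*3 + 25*9)/(5*(-2 + 9)) - 2602 = -2*(-50 - 6 + 225)/(5*7) - 2602 = -2*169/(5*7) - 2602 = -2*169/35 - 2602 = -338/35 - 2602 = -91408/35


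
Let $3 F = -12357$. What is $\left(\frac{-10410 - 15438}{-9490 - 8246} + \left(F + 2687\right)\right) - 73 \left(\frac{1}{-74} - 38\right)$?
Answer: $\frac{73522257}{54686} \approx 1344.4$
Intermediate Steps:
$F = -4119$ ($F = \frac{1}{3} \left(-12357\right) = -4119$)
$\left(\frac{-10410 - 15438}{-9490 - 8246} + \left(F + 2687\right)\right) - 73 \left(\frac{1}{-74} - 38\right) = \left(\frac{-10410 - 15438}{-9490 - 8246} + \left(-4119 + 2687\right)\right) - 73 \left(\frac{1}{-74} - 38\right) = \left(- \frac{25848}{-17736} - 1432\right) - 73 \left(- \frac{1}{74} - 38\right) = \left(\left(-25848\right) \left(- \frac{1}{17736}\right) - 1432\right) - - \frac{205349}{74} = \left(\frac{1077}{739} - 1432\right) + \frac{205349}{74} = - \frac{1057171}{739} + \frac{205349}{74} = \frac{73522257}{54686}$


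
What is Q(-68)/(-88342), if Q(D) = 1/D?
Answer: 1/6007256 ≈ 1.6647e-7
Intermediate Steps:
Q(-68)/(-88342) = 1/(-68*(-88342)) = -1/68*(-1/88342) = 1/6007256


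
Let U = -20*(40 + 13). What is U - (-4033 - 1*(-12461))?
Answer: -9488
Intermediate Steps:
U = -1060 (U = -20*53 = -1060)
U - (-4033 - 1*(-12461)) = -1060 - (-4033 - 1*(-12461)) = -1060 - (-4033 + 12461) = -1060 - 1*8428 = -1060 - 8428 = -9488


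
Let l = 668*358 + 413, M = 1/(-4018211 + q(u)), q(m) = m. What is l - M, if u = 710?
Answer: 962420487058/4017501 ≈ 2.3956e+5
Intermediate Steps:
M = -1/4017501 (M = 1/(-4018211 + 710) = 1/(-4017501) = -1/4017501 ≈ -2.4891e-7)
l = 239557 (l = 239144 + 413 = 239557)
l - M = 239557 - 1*(-1/4017501) = 239557 + 1/4017501 = 962420487058/4017501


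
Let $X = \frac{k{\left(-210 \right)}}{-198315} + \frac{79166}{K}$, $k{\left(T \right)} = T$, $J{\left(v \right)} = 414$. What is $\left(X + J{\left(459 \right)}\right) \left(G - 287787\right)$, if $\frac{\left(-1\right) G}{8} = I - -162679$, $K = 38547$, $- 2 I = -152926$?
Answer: $- \frac{5761363380093046}{6291727} \approx -9.157 \cdot 10^{8}$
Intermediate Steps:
$I = 76463$ ($I = \left(- \frac{1}{2}\right) \left(-152926\right) = 76463$)
$G = -1913136$ ($G = - 8 \left(76463 - -162679\right) = - 8 \left(76463 + 162679\right) = \left(-8\right) 239142 = -1913136$)
$X = \frac{116354816}{56625543}$ ($X = - \frac{210}{-198315} + \frac{79166}{38547} = \left(-210\right) \left(- \frac{1}{198315}\right) + 79166 \cdot \frac{1}{38547} = \frac{14}{13221} + \frac{79166}{38547} = \frac{116354816}{56625543} \approx 2.0548$)
$\left(X + J{\left(459 \right)}\right) \left(G - 287787\right) = \left(\frac{116354816}{56625543} + 414\right) \left(-1913136 - 287787\right) = \frac{23559329618}{56625543} \left(-2200923\right) = - \frac{5761363380093046}{6291727}$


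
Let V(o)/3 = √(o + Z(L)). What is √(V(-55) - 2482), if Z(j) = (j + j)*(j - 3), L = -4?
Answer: I*√2479 ≈ 49.79*I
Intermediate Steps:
Z(j) = 2*j*(-3 + j) (Z(j) = (2*j)*(-3 + j) = 2*j*(-3 + j))
V(o) = 3*√(56 + o) (V(o) = 3*√(o + 2*(-4)*(-3 - 4)) = 3*√(o + 2*(-4)*(-7)) = 3*√(o + 56) = 3*√(56 + o))
√(V(-55) - 2482) = √(3*√(56 - 55) - 2482) = √(3*√1 - 2482) = √(3*1 - 2482) = √(3 - 2482) = √(-2479) = I*√2479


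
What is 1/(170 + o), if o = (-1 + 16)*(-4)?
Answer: 1/110 ≈ 0.0090909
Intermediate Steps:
o = -60 (o = 15*(-4) = -60)
1/(170 + o) = 1/(170 - 60) = 1/110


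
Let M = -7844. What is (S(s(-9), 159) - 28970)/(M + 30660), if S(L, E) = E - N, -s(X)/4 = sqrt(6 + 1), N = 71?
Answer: -14441/11408 ≈ -1.2659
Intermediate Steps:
s(X) = -4*sqrt(7) (s(X) = -4*sqrt(6 + 1) = -4*sqrt(7))
S(L, E) = -71 + E (S(L, E) = E - 1*71 = E - 71 = -71 + E)
(S(s(-9), 159) - 28970)/(M + 30660) = ((-71 + 159) - 28970)/(-7844 + 30660) = (88 - 28970)/22816 = -28882*1/22816 = -14441/11408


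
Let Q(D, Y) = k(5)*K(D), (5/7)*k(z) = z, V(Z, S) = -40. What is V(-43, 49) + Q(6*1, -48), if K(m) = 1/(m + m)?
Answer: -473/12 ≈ -39.417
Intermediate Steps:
K(m) = 1/(2*m)
k(z) = 7*z/5
Q(D, Y) = 7/(2*D) (Q(D, Y) = ((7/5)*5)*(1/(2*D)) = 7*(1/(2*D)) = 7/(2*D))
V(-43, 49) + Q(6*1, -48) = -40 + 7/(2*((6*1))) = -40 + (7/2)/6 = -40 + (7/2)*(1/6) = -40 + 7/12 = -473/12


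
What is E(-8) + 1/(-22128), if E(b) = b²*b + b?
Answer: -11506561/22128 ≈ -520.00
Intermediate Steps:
E(b) = b + b³ (E(b) = b³ + b = b + b³)
E(-8) + 1/(-22128) = (-8 + (-8)³) + 1/(-22128) = (-8 - 512) - 1/22128 = -520 - 1/22128 = -11506561/22128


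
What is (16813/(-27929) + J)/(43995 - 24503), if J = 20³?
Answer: 223415187/544392068 ≈ 0.41039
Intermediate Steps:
J = 8000
(16813/(-27929) + J)/(43995 - 24503) = (16813/(-27929) + 8000)/(43995 - 24503) = (16813*(-1/27929) + 8000)/19492 = (-16813/27929 + 8000)*(1/19492) = (223415187/27929)*(1/19492) = 223415187/544392068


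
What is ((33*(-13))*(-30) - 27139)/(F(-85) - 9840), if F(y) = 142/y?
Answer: 1212865/836542 ≈ 1.4499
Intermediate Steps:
((33*(-13))*(-30) - 27139)/(F(-85) - 9840) = ((33*(-13))*(-30) - 27139)/(142/(-85) - 9840) = (-429*(-30) - 27139)/(142*(-1/85) - 9840) = (12870 - 27139)/(-142/85 - 9840) = -14269/(-836542/85) = -14269*(-85/836542) = 1212865/836542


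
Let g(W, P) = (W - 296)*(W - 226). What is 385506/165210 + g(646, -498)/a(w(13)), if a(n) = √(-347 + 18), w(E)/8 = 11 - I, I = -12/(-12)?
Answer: 64251/27535 - 21000*I*√329/47 ≈ 2.3334 - 8104.4*I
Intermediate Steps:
I = 1 (I = -12*(-1/12) = 1)
w(E) = 80 (w(E) = 8*(11 - 1*1) = 8*(11 - 1) = 8*10 = 80)
g(W, P) = (-296 + W)*(-226 + W)
a(n) = I*√329 (a(n) = √(-329) = I*√329)
385506/165210 + g(646, -498)/a(w(13)) = 385506/165210 + (66896 + 646² - 522*646)/((I*√329)) = 385506*(1/165210) + (66896 + 417316 - 337212)*(-I*√329/329) = 64251/27535 + 147000*(-I*√329/329) = 64251/27535 - 21000*I*√329/47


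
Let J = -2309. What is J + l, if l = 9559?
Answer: 7250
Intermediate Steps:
J + l = -2309 + 9559 = 7250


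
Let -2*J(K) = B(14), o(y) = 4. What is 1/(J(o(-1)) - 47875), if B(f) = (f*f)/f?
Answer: -1/47882 ≈ -2.0885e-5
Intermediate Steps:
B(f) = f (B(f) = f²/f = f)
J(K) = -7 (J(K) = -½*14 = -7)
1/(J(o(-1)) - 47875) = 1/(-7 - 47875) = 1/(-47882) = -1/47882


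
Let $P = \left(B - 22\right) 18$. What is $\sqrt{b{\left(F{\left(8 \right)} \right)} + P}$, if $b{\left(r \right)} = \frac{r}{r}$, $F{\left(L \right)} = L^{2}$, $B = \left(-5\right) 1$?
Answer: $i \sqrt{485} \approx 22.023 i$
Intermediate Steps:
$B = -5$
$b{\left(r \right)} = 1$
$P = -486$ ($P = \left(-5 - 22\right) 18 = \left(-27\right) 18 = -486$)
$\sqrt{b{\left(F{\left(8 \right)} \right)} + P} = \sqrt{1 - 486} = \sqrt{-485} = i \sqrt{485}$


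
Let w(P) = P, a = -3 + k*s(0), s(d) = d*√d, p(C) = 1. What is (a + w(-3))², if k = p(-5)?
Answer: 36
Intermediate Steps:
s(d) = d^(3/2)
k = 1
a = -3 (a = -3 + 1*0^(3/2) = -3 + 1*0 = -3 + 0 = -3)
(a + w(-3))² = (-3 - 3)² = (-6)² = 36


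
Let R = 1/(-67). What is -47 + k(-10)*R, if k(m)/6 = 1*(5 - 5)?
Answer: -47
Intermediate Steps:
k(m) = 0 (k(m) = 6*(1*(5 - 5)) = 6*(1*0) = 6*0 = 0)
R = -1/67 ≈ -0.014925
-47 + k(-10)*R = -47 + 0*(-1/67) = -47 + 0 = -47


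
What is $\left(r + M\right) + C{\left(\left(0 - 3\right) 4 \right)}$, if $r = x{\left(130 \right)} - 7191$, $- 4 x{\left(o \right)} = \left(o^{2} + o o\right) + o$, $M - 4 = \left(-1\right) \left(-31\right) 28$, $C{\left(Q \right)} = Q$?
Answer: $- \frac{29627}{2} \approx -14814.0$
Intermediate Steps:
$M = 872$ ($M = 4 + \left(-1\right) \left(-31\right) 28 = 4 + 31 \cdot 28 = 4 + 868 = 872$)
$x{\left(o \right)} = - \frac{o^{2}}{2} - \frac{o}{4}$ ($x{\left(o \right)} = - \frac{\left(o^{2} + o o\right) + o}{4} = - \frac{\left(o^{2} + o^{2}\right) + o}{4} = - \frac{2 o^{2} + o}{4} = - \frac{o + 2 o^{2}}{4} = - \frac{o^{2}}{2} - \frac{o}{4}$)
$r = - \frac{31347}{2}$ ($r = \left(- \frac{1}{4}\right) 130 \left(1 + 2 \cdot 130\right) - 7191 = \left(- \frac{1}{4}\right) 130 \left(1 + 260\right) - 7191 = \left(- \frac{1}{4}\right) 130 \cdot 261 - 7191 = - \frac{16965}{2} - 7191 = - \frac{31347}{2} \approx -15674.0$)
$\left(r + M\right) + C{\left(\left(0 - 3\right) 4 \right)} = \left(- \frac{31347}{2} + 872\right) + \left(0 - 3\right) 4 = - \frac{29603}{2} - 12 = - \frac{29627}{2}$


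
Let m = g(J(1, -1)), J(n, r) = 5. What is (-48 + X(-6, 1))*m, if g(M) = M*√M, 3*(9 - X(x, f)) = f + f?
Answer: -595*√5/3 ≈ -443.49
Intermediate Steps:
X(x, f) = 9 - 2*f/3 (X(x, f) = 9 - (f + f)/3 = 9 - 2*f/3)
g(M) = M^(3/2)
m = 5*√5 (m = 5^(3/2) = 5*√5 ≈ 11.180)
(-48 + X(-6, 1))*m = (-48 + (9 - ⅔*1))*(5*√5) = (-48 + (9 - ⅔))*(5*√5) = (-48 + 25/3)*(5*√5) = -595*√5/3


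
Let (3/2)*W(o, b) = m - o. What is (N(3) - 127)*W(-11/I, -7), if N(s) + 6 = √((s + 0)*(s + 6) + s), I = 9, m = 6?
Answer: -17290/27 + 130*√30/27 ≈ -614.00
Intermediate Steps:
N(s) = -6 + √(s + s*(6 + s)) (N(s) = -6 + √((s + 0)*(s + 6) + s) = -6 + √(s*(6 + s) + s) = -6 + √(s + s*(6 + s)))
W(o, b) = 4 - 2*o/3 (W(o, b) = 2*(6 - o)/3 = 4 - 2*o/3)
(N(3) - 127)*W(-11/I, -7) = ((-6 + √(3*(7 + 3))) - 127)*(4 - (-22)/(3*9)) = ((-6 + √(3*10)) - 127)*(4 - (-22)/(3*9)) = ((-6 + √30) - 127)*(4 - ⅔*(-11/9)) = (-133 + √30)*(4 + 22/27) = (-133 + √30)*(130/27) = -17290/27 + 130*√30/27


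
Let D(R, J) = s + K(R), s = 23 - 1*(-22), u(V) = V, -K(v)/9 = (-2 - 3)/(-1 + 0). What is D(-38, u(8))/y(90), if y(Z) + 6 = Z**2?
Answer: 0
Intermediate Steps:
K(v) = -45 (K(v) = -9*(-2 - 3)/(-1 + 0) = -(-45)/(-1) = -(-45)*(-1) = -9*5 = -45)
y(Z) = -6 + Z**2
s = 45 (s = 23 + 22 = 45)
D(R, J) = 0 (D(R, J) = 45 - 45 = 0)
D(-38, u(8))/y(90) = 0/(-6 + 90**2) = 0/(-6 + 8100) = 0/8094 = 0*(1/8094) = 0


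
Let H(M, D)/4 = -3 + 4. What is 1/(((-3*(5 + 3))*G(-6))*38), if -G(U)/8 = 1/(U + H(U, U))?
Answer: -1/3648 ≈ -0.00027412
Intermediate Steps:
H(M, D) = 4 (H(M, D) = 4*(-3 + 4) = 4*1 = 4)
G(U) = -8/(4 + U) (G(U) = -8/(U + 4) = -8/(4 + U))
1/(((-3*(5 + 3))*G(-6))*38) = 1/(((-3*(5 + 3))*(-8/(4 - 6)))*38) = 1/(((-3*8)*(-8/(-2)))*38) = 1/(-(-192)*(-1)/2*38) = 1/(-24*4*38) = 1/(-96*38) = 1/(-3648) = -1/3648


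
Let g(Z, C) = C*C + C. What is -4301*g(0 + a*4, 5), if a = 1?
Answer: -129030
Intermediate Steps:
g(Z, C) = C + C² (g(Z, C) = C² + C = C + C²)
-4301*g(0 + a*4, 5) = -21505*(1 + 5) = -21505*6 = -4301*30 = -129030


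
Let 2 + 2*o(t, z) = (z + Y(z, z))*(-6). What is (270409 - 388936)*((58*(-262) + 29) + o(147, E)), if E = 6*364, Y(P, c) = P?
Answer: 3350995344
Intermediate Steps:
E = 2184
o(t, z) = -1 - 6*z (o(t, z) = -1 + ((z + z)*(-6))/2 = -1 + ((2*z)*(-6))/2 = -1 + (-12*z)/2 = -1 - 6*z)
(270409 - 388936)*((58*(-262) + 29) + o(147, E)) = (270409 - 388936)*((58*(-262) + 29) + (-1 - 6*2184)) = -118527*((-15196 + 29) + (-1 - 13104)) = -118527*(-15167 - 13105) = -118527*(-28272) = 3350995344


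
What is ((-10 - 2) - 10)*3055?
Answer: -67210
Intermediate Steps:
((-10 - 2) - 10)*3055 = (-12 - 10)*3055 = -22*3055 = -67210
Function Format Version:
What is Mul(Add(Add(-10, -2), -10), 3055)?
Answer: -67210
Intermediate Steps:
Mul(Add(Add(-10, -2), -10), 3055) = Mul(Add(-12, -10), 3055) = Mul(-22, 3055) = -67210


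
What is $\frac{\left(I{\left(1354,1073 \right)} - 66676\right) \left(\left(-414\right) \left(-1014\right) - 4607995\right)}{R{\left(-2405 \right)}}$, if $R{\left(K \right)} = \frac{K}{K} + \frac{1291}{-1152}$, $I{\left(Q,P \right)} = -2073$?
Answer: $- \frac{331700535994752}{139} \approx -2.3863 \cdot 10^{12}$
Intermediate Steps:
$R{\left(K \right)} = - \frac{139}{1152}$ ($R{\left(K \right)} = 1 + 1291 \left(- \frac{1}{1152}\right) = 1 - \frac{1291}{1152} = - \frac{139}{1152}$)
$\frac{\left(I{\left(1354,1073 \right)} - 66676\right) \left(\left(-414\right) \left(-1014\right) - 4607995\right)}{R{\left(-2405 \right)}} = \frac{\left(-2073 - 66676\right) \left(\left(-414\right) \left(-1014\right) - 4607995\right)}{- \frac{139}{1152}} = - 68749 \left(419796 - 4607995\right) \left(- \frac{1152}{139}\right) = \left(-68749\right) \left(-4188199\right) \left(- \frac{1152}{139}\right) = 287934493051 \left(- \frac{1152}{139}\right) = - \frac{331700535994752}{139}$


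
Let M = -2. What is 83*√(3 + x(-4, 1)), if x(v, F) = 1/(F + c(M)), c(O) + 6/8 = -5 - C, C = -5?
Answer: 83*√7 ≈ 219.60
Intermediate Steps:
c(O) = -¾ (c(O) = -¾ + (-5 - 1*(-5)) = -¾ + (-5 + 5) = -¾ + 0 = -¾)
x(v, F) = 1/(-¾ + F) (x(v, F) = 1/(F - ¾) = 1/(-¾ + F))
83*√(3 + x(-4, 1)) = 83*√(3 + 4/(-3 + 4*1)) = 83*√(3 + 4/(-3 + 4)) = 83*√(3 + 4/1) = 83*√(3 + 4*1) = 83*√(3 + 4) = 83*√7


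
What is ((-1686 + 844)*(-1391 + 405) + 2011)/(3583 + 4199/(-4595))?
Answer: 3824064685/16459686 ≈ 232.33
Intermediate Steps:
((-1686 + 844)*(-1391 + 405) + 2011)/(3583 + 4199/(-4595)) = (-842*(-986) + 2011)/(3583 + 4199*(-1/4595)) = (830212 + 2011)/(3583 - 4199/4595) = 832223/(16459686/4595) = 832223*(4595/16459686) = 3824064685/16459686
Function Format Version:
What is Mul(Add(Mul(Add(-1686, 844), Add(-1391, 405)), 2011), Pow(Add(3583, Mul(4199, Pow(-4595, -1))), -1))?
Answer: Rational(3824064685, 16459686) ≈ 232.33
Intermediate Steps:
Mul(Add(Mul(Add(-1686, 844), Add(-1391, 405)), 2011), Pow(Add(3583, Mul(4199, Pow(-4595, -1))), -1)) = Mul(Add(Mul(-842, -986), 2011), Pow(Add(3583, Mul(4199, Rational(-1, 4595))), -1)) = Mul(Add(830212, 2011), Pow(Add(3583, Rational(-4199, 4595)), -1)) = Mul(832223, Pow(Rational(16459686, 4595), -1)) = Mul(832223, Rational(4595, 16459686)) = Rational(3824064685, 16459686)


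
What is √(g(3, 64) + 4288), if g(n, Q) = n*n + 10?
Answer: √4307 ≈ 65.628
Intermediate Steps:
g(n, Q) = 10 + n² (g(n, Q) = n² + 10 = 10 + n²)
√(g(3, 64) + 4288) = √((10 + 3²) + 4288) = √((10 + 9) + 4288) = √(19 + 4288) = √4307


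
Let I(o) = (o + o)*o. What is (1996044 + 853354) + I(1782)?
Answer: 9200446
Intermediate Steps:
I(o) = 2*o**2 (I(o) = (2*o)*o = 2*o**2)
(1996044 + 853354) + I(1782) = (1996044 + 853354) + 2*1782**2 = 2849398 + 2*3175524 = 2849398 + 6351048 = 9200446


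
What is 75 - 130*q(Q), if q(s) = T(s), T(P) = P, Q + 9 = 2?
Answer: 985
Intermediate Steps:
Q = -7 (Q = -9 + 2 = -7)
q(s) = s
75 - 130*q(Q) = 75 - 130*(-7) = 75 + 910 = 985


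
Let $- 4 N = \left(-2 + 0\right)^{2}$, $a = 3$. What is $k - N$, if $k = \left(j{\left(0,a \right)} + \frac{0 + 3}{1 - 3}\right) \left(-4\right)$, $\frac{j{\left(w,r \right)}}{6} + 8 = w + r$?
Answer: $127$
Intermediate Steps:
$N = -1$ ($N = - \frac{\left(-2 + 0\right)^{2}}{4} = - \frac{\left(-2\right)^{2}}{4} = \left(- \frac{1}{4}\right) 4 = -1$)
$j{\left(w,r \right)} = -48 + 6 r + 6 w$ ($j{\left(w,r \right)} = -48 + 6 \left(w + r\right) = -48 + 6 \left(r + w\right) = -48 + \left(6 r + 6 w\right) = -48 + 6 r + 6 w$)
$k = 126$ ($k = \left(\left(-48 + 6 \cdot 3 + 6 \cdot 0\right) + \frac{0 + 3}{1 - 3}\right) \left(-4\right) = \left(\left(-48 + 18 + 0\right) + \frac{3}{-2}\right) \left(-4\right) = \left(-30 + 3 \left(- \frac{1}{2}\right)\right) \left(-4\right) = \left(-30 - \frac{3}{2}\right) \left(-4\right) = \left(- \frac{63}{2}\right) \left(-4\right) = 126$)
$k - N = 126 - -1 = 126 + 1 = 127$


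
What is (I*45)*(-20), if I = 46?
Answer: -41400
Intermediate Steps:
(I*45)*(-20) = (46*45)*(-20) = 2070*(-20) = -41400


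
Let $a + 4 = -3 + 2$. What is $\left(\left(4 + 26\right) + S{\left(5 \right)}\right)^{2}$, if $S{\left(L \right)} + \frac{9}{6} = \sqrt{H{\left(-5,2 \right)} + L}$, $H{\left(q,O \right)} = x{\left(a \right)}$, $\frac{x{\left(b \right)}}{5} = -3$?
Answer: $\frac{3209}{4} + 57 i \sqrt{10} \approx 802.25 + 180.25 i$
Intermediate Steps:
$a = -5$ ($a = -4 + \left(-3 + 2\right) = -4 - 1 = -5$)
$x{\left(b \right)} = -15$ ($x{\left(b \right)} = 5 \left(-3\right) = -15$)
$H{\left(q,O \right)} = -15$
$S{\left(L \right)} = - \frac{3}{2} + \sqrt{-15 + L}$
$\left(\left(4 + 26\right) + S{\left(5 \right)}\right)^{2} = \left(\left(4 + 26\right) - \left(\frac{3}{2} - \sqrt{-15 + 5}\right)\right)^{2} = \left(30 - \left(\frac{3}{2} - \sqrt{-10}\right)\right)^{2} = \left(30 - \left(\frac{3}{2} - i \sqrt{10}\right)\right)^{2} = \left(\frac{57}{2} + i \sqrt{10}\right)^{2}$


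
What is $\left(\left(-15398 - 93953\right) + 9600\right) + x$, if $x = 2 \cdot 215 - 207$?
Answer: $-99528$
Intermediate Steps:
$x = 223$ ($x = 430 - 207 = 223$)
$\left(\left(-15398 - 93953\right) + 9600\right) + x = \left(\left(-15398 - 93953\right) + 9600\right) + 223 = \left(-109351 + 9600\right) + 223 = -99751 + 223 = -99528$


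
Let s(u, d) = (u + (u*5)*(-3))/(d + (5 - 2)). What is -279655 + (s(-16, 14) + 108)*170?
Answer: -259055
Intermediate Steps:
s(u, d) = -14*u/(3 + d) (s(u, d) = (u + (5*u)*(-3))/(d + 3) = (u - 15*u)/(3 + d) = (-14*u)/(3 + d) = -14*u/(3 + d))
-279655 + (s(-16, 14) + 108)*170 = -279655 + (-14*(-16)/(3 + 14) + 108)*170 = -279655 + (-14*(-16)/17 + 108)*170 = -279655 + (-14*(-16)*1/17 + 108)*170 = -279655 + (224/17 + 108)*170 = -279655 + (2060/17)*170 = -279655 + 20600 = -259055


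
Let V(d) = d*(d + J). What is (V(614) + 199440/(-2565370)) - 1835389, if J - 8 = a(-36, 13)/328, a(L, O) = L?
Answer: -372888963332/256537 ≈ -1.4535e+6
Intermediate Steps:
J = 647/82 (J = 8 - 36/328 = 8 - 36*1/328 = 8 - 9/82 = 647/82 ≈ 7.8902)
V(d) = d*(647/82 + d) (V(d) = d*(d + 647/82) = d*(647/82 + d))
(V(614) + 199440/(-2565370)) - 1835389 = ((1/82)*614*(647 + 82*614) + 199440/(-2565370)) - 1835389 = ((1/82)*614*(647 + 50348) + 199440*(-1/2565370)) - 1835389 = ((1/82)*614*50995 - 19944/256537) - 1835389 = (15655465/41 - 19944/256537) - 1835389 = 97956224561/256537 - 1835389 = -372888963332/256537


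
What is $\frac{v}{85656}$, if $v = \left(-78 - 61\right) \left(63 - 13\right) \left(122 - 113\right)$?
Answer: $- \frac{10425}{14276} \approx -0.73025$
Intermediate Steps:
$v = -62550$ ($v = \left(-139\right) 50 \cdot 9 = \left(-6950\right) 9 = -62550$)
$\frac{v}{85656} = - \frac{62550}{85656} = \left(-62550\right) \frac{1}{85656} = - \frac{10425}{14276}$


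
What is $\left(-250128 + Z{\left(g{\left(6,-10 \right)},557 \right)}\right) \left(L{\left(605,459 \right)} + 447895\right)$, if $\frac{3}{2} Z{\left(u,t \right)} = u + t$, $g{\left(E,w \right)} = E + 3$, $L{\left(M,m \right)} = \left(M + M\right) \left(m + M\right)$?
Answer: $-433401073140$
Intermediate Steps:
$L{\left(M,m \right)} = 2 M \left(M + m\right)$
$g{\left(E,w \right)} = 3 + E$
$Z{\left(u,t \right)} = \frac{2 t}{3} + \frac{2 u}{3}$ ($Z{\left(u,t \right)} = \frac{2 \left(u + t\right)}{3} = \frac{2 \left(t + u\right)}{3} = \frac{2 t}{3} + \frac{2 u}{3}$)
$\left(-250128 + Z{\left(g{\left(6,-10 \right)},557 \right)}\right) \left(L{\left(605,459 \right)} + 447895\right) = \left(-250128 + \left(\frac{2}{3} \cdot 557 + \frac{2 \left(3 + 6\right)}{3}\right)\right) \left(2 \cdot 605 \left(605 + 459\right) + 447895\right) = \left(-250128 + \left(\frac{1114}{3} + \frac{2}{3} \cdot 9\right)\right) \left(2 \cdot 605 \cdot 1064 + 447895\right) = \left(-250128 + \left(\frac{1114}{3} + 6\right)\right) \left(1287440 + 447895\right) = \left(-250128 + \frac{1132}{3}\right) 1735335 = \left(- \frac{749252}{3}\right) 1735335 = -433401073140$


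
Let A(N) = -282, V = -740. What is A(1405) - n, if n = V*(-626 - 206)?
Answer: -615962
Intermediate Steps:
n = 615680 (n = -740*(-626 - 206) = -740*(-832) = 615680)
A(1405) - n = -282 - 1*615680 = -282 - 615680 = -615962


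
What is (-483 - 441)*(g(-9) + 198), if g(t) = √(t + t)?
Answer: -182952 - 2772*I*√2 ≈ -1.8295e+5 - 3920.2*I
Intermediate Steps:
g(t) = √2*√t (g(t) = √(2*t) = √2*√t)
(-483 - 441)*(g(-9) + 198) = (-483 - 441)*(√2*√(-9) + 198) = -924*(√2*(3*I) + 198) = -924*(3*I*√2 + 198) = -924*(198 + 3*I*√2) = -182952 - 2772*I*√2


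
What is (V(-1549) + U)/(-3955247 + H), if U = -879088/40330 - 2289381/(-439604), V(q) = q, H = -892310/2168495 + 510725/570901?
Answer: 33361823032503014714483/84284054325293307339104800 ≈ 0.00039583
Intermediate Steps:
H = 119616787513/247599192799 (H = -892310*1/2168495 + 510725*(1/570901) = -178462/433699 + 510725/570901 = 119616787513/247599192799 ≈ 0.48311)
U = -1427766337/86064220 (U = -879088*1/40330 - 2289381*(-1/439604) = -439544/20165 + 22227/4268 = -1427766337/86064220 ≈ -16.590)
(V(-1549) + U)/(-3955247 + H) = (-1549 - 1427766337/86064220)/(-3955247 + 119616787513/247599192799) = -134741243117/(86064220*(-979315844903878840/247599192799)) = -134741243117/86064220*(-247599192799/979315844903878840) = 33361823032503014714483/84284054325293307339104800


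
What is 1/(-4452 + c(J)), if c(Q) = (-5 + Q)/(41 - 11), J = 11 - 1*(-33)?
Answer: -10/44507 ≈ -0.00022468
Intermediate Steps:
J = 44 (J = 11 + 33 = 44)
c(Q) = -⅙ + Q/30 (c(Q) = (-5 + Q)/30 = (-5 + Q)*(1/30) = -⅙ + Q/30)
1/(-4452 + c(J)) = 1/(-4452 + (-⅙ + (1/30)*44)) = 1/(-4452 + (-⅙ + 22/15)) = 1/(-4452 + 13/10) = 1/(-44507/10) = -10/44507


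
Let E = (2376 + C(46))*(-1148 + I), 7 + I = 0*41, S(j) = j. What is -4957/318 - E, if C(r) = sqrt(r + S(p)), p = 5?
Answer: 872676083/318 + 1155*sqrt(51) ≈ 2.7525e+6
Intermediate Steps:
I = -7 (I = -7 + 0*41 = -7 + 0 = -7)
C(r) = sqrt(5 + r) (C(r) = sqrt(r + 5) = sqrt(5 + r))
E = -2744280 - 1155*sqrt(51) (E = (2376 + sqrt(5 + 46))*(-1148 - 7) = (2376 + sqrt(51))*(-1155) = -2744280 - 1155*sqrt(51) ≈ -2.7525e+6)
-4957/318 - E = -4957/318 - (-2744280 - 1155*sqrt(51)) = -4957*1/318 + (2744280 + 1155*sqrt(51)) = -4957/318 + (2744280 + 1155*sqrt(51)) = 872676083/318 + 1155*sqrt(51)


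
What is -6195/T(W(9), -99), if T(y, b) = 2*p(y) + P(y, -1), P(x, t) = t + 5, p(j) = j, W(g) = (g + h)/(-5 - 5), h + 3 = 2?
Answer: -10325/4 ≈ -2581.3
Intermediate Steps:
h = -1 (h = -3 + 2 = -1)
W(g) = ⅒ - g/10 (W(g) = (g - 1)/(-5 - 5) = (-1 + g)/(-10) = (-1 + g)*(-⅒) = ⅒ - g/10)
P(x, t) = 5 + t
T(y, b) = 4 + 2*y (T(y, b) = 2*y + (5 - 1) = 2*y + 4 = 4 + 2*y)
-6195/T(W(9), -99) = -6195/(4 + 2*(⅒ - ⅒*9)) = -6195/(4 + 2*(⅒ - 9/10)) = -6195/(4 + 2*(-⅘)) = -6195/(4 - 8/5) = -6195/12/5 = -6195*5/12 = -10325/4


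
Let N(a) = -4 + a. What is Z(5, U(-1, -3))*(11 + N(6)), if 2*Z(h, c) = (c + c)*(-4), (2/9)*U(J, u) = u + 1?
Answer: 468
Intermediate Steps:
U(J, u) = 9/2 + 9*u/2 (U(J, u) = 9*(u + 1)/2 = 9*(1 + u)/2 = 9/2 + 9*u/2)
Z(h, c) = -4*c (Z(h, c) = ((c + c)*(-4))/2 = ((2*c)*(-4))/2 = (-8*c)/2 = -4*c)
Z(5, U(-1, -3))*(11 + N(6)) = (-4*(9/2 + (9/2)*(-3)))*(11 + (-4 + 6)) = (-4*(9/2 - 27/2))*(11 + 2) = -4*(-9)*13 = 36*13 = 468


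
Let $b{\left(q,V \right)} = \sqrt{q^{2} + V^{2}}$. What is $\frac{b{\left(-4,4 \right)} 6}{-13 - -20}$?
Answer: $\frac{24 \sqrt{2}}{7} \approx 4.8487$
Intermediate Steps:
$b{\left(q,V \right)} = \sqrt{V^{2} + q^{2}}$
$\frac{b{\left(-4,4 \right)} 6}{-13 - -20} = \frac{\sqrt{4^{2} + \left(-4\right)^{2}} \cdot 6}{-13 - -20} = \frac{\sqrt{16 + 16} \cdot 6}{-13 + 20} = \frac{\sqrt{32} \cdot 6}{7} = 4 \sqrt{2} \cdot 6 \cdot \frac{1}{7} = 24 \sqrt{2} \cdot \frac{1}{7} = \frac{24 \sqrt{2}}{7}$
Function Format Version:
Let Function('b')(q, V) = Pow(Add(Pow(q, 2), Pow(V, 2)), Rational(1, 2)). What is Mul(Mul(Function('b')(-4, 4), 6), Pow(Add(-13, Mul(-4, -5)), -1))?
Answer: Mul(Rational(24, 7), Pow(2, Rational(1, 2))) ≈ 4.8487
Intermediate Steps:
Function('b')(q, V) = Pow(Add(Pow(V, 2), Pow(q, 2)), Rational(1, 2))
Mul(Mul(Function('b')(-4, 4), 6), Pow(Add(-13, Mul(-4, -5)), -1)) = Mul(Mul(Pow(Add(Pow(4, 2), Pow(-4, 2)), Rational(1, 2)), 6), Pow(Add(-13, Mul(-4, -5)), -1)) = Mul(Mul(Pow(Add(16, 16), Rational(1, 2)), 6), Pow(Add(-13, 20), -1)) = Mul(Mul(Pow(32, Rational(1, 2)), 6), Pow(7, -1)) = Mul(Mul(Mul(4, Pow(2, Rational(1, 2))), 6), Rational(1, 7)) = Mul(Mul(24, Pow(2, Rational(1, 2))), Rational(1, 7)) = Mul(Rational(24, 7), Pow(2, Rational(1, 2)))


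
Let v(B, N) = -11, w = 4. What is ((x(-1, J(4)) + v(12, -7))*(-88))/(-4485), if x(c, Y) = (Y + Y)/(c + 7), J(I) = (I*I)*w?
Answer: 2728/13455 ≈ 0.20275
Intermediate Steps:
J(I) = 4*I² (J(I) = (I*I)*4 = I²*4 = 4*I²)
x(c, Y) = 2*Y/(7 + c) (x(c, Y) = (2*Y)/(7 + c) = 2*Y/(7 + c))
((x(-1, J(4)) + v(12, -7))*(-88))/(-4485) = ((2*(4*4²)/(7 - 1) - 11)*(-88))/(-4485) = ((2*(4*16)/6 - 11)*(-88))*(-1/4485) = ((2*64*(⅙) - 11)*(-88))*(-1/4485) = ((64/3 - 11)*(-88))*(-1/4485) = ((31/3)*(-88))*(-1/4485) = -2728/3*(-1/4485) = 2728/13455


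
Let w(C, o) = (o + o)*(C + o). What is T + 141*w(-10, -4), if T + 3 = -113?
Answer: 15676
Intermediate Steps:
T = -116 (T = -3 - 113 = -116)
w(C, o) = 2*o*(C + o) (w(C, o) = (2*o)*(C + o) = 2*o*(C + o))
T + 141*w(-10, -4) = -116 + 141*(2*(-4)*(-10 - 4)) = -116 + 141*(2*(-4)*(-14)) = -116 + 141*112 = -116 + 15792 = 15676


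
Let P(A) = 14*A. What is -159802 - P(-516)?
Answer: -152578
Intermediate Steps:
-159802 - P(-516) = -159802 - 14*(-516) = -159802 - 1*(-7224) = -159802 + 7224 = -152578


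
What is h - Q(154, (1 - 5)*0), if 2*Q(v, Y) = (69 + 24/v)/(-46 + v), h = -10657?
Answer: -59084183/5544 ≈ -10657.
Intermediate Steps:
Q(v, Y) = (69 + 24/v)/(2*(-46 + v)) (Q(v, Y) = ((69 + 24/v)/(-46 + v))/2 = (69 + 24/v)/(2*(-46 + v)))
h - Q(154, (1 - 5)*0) = -10657 - 3*(8 + 23*154)/(2*154*(-46 + 154)) = -10657 - 3*(8 + 3542)/(2*154*108) = -10657 - 3*3550/(2*154*108) = -10657 - 1*1775/5544 = -10657 - 1775/5544 = -59084183/5544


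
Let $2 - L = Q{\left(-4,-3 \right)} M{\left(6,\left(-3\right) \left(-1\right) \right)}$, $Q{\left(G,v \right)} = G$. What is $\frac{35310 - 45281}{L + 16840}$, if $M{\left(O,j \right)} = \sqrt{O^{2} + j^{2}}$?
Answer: $- \frac{27988597}{47275374} + \frac{9971 \sqrt{5}}{23637687} \approx -0.59109$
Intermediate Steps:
$L = 2 + 12 \sqrt{5}$ ($L = 2 - - 4 \sqrt{6^{2} + \left(\left(-3\right) \left(-1\right)\right)^{2}} = 2 - - 4 \sqrt{36 + 3^{2}} = 2 - - 4 \sqrt{36 + 9} = 2 - - 4 \sqrt{45} = 2 - - 4 \cdot 3 \sqrt{5} = 2 - - 12 \sqrt{5} = 2 + 12 \sqrt{5} \approx 28.833$)
$\frac{35310 - 45281}{L + 16840} = \frac{35310 - 45281}{\left(2 + 12 \sqrt{5}\right) + 16840} = - \frac{9971}{16842 + 12 \sqrt{5}}$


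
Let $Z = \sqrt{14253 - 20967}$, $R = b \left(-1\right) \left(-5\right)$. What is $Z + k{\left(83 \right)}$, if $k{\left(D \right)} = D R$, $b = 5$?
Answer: $2075 + 3 i \sqrt{746} \approx 2075.0 + 81.939 i$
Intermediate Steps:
$R = 25$ ($R = 5 \left(-1\right) \left(-5\right) = \left(-5\right) \left(-5\right) = 25$)
$k{\left(D \right)} = 25 D$ ($k{\left(D \right)} = D 25 = 25 D$)
$Z = 3 i \sqrt{746}$ ($Z = \sqrt{-6714} = 3 i \sqrt{746} \approx 81.939 i$)
$Z + k{\left(83 \right)} = 3 i \sqrt{746} + 25 \cdot 83 = 3 i \sqrt{746} + 2075 = 2075 + 3 i \sqrt{746}$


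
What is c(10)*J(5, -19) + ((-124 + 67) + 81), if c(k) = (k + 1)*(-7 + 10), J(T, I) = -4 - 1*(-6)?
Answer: 90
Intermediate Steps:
J(T, I) = 2 (J(T, I) = -4 + 6 = 2)
c(k) = 3 + 3*k (c(k) = (1 + k)*3 = 3 + 3*k)
c(10)*J(5, -19) + ((-124 + 67) + 81) = (3 + 3*10)*2 + ((-124 + 67) + 81) = (3 + 30)*2 + (-57 + 81) = 33*2 + 24 = 66 + 24 = 90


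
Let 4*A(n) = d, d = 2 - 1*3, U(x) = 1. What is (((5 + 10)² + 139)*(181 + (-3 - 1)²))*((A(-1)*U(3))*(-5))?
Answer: 89635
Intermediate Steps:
d = -1 (d = 2 - 3 = -1)
A(n) = -¼ (A(n) = (¼)*(-1) = -¼)
(((5 + 10)² + 139)*(181 + (-3 - 1)²))*((A(-1)*U(3))*(-5)) = (((5 + 10)² + 139)*(181 + (-3 - 1)²))*(-¼*1*(-5)) = ((15² + 139)*(181 + (-4)²))*(-¼*(-5)) = ((225 + 139)*(181 + 16))*(5/4) = (364*197)*(5/4) = 71708*(5/4) = 89635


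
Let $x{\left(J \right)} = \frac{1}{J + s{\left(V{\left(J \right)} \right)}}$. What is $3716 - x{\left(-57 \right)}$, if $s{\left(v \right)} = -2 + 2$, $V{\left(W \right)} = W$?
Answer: $\frac{211813}{57} \approx 3716.0$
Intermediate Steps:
$s{\left(v \right)} = 0$
$x{\left(J \right)} = \frac{1}{J}$ ($x{\left(J \right)} = \frac{1}{J + 0} = \frac{1}{J}$)
$3716 - x{\left(-57 \right)} = 3716 - \frac{1}{-57} = 3716 - - \frac{1}{57} = 3716 + \frac{1}{57} = \frac{211813}{57}$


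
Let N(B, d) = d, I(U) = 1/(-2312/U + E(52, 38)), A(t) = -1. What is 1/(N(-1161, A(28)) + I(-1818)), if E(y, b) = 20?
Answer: -19336/18427 ≈ -1.0493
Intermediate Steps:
I(U) = 1/(20 - 2312/U) (I(U) = 1/(-2312/U + 20) = 1/(20 - 2312/U))
1/(N(-1161, A(28)) + I(-1818)) = 1/(-1 + (1/4)*(-1818)/(-578 + 5*(-1818))) = 1/(-1 + (1/4)*(-1818)/(-578 - 9090)) = 1/(-1 + (1/4)*(-1818)/(-9668)) = 1/(-1 + (1/4)*(-1818)*(-1/9668)) = 1/(-1 + 909/19336) = 1/(-18427/19336) = -19336/18427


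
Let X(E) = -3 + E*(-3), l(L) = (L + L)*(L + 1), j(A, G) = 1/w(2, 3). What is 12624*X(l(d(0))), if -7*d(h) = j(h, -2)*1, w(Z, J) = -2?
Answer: -2139768/49 ≈ -43669.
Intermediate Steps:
j(A, G) = -1/2 (j(A, G) = 1/(-2) = -1/2)
d(h) = 1/14 (d(h) = -(-1)/14 = -1/7*(-1/2) = 1/14)
l(L) = 2*L*(1 + L) (l(L) = (2*L)*(1 + L) = 2*L*(1 + L))
X(E) = -3 - 3*E
12624*X(l(d(0))) = 12624*(-3 - 6*(1 + 1/14)/14) = 12624*(-3 - 6*15/(14*14)) = 12624*(-3 - 3*15/98) = 12624*(-3 - 45/98) = 12624*(-339/98) = -2139768/49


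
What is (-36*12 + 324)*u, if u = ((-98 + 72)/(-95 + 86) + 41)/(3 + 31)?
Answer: -2370/17 ≈ -139.41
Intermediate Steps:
u = 395/306 (u = (-26/(-9) + 41)/34 = (-26*(-⅑) + 41)*(1/34) = (26/9 + 41)*(1/34) = (395/9)*(1/34) = 395/306 ≈ 1.2908)
(-36*12 + 324)*u = (-36*12 + 324)*(395/306) = (-432 + 324)*(395/306) = -108*395/306 = -2370/17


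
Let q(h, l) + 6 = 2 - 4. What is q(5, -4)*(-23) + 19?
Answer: 203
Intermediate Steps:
q(h, l) = -8 (q(h, l) = -6 + (2 - 4) = -6 - 2 = -8)
q(5, -4)*(-23) + 19 = -8*(-23) + 19 = 184 + 19 = 203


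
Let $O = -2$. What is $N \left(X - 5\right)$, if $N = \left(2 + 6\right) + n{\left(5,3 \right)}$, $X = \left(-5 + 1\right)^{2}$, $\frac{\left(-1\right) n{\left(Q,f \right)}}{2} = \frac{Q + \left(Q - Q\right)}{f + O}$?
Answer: $-22$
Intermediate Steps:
$n{\left(Q,f \right)} = - \frac{2 Q}{-2 + f}$ ($n{\left(Q,f \right)} = - 2 \frac{Q + \left(Q - Q\right)}{f - 2} = - 2 \frac{Q + 0}{-2 + f} = - 2 \frac{Q}{-2 + f} = - \frac{2 Q}{-2 + f}$)
$X = 16$ ($X = \left(-4\right)^{2} = 16$)
$N = -2$ ($N = \left(2 + 6\right) - \frac{10}{-2 + 3} = 8 - \frac{10}{1} = 8 - 10 \cdot 1 = 8 - 10 = -2$)
$N \left(X - 5\right) = - 2 \left(16 - 5\right) = \left(-2\right) 11 = -22$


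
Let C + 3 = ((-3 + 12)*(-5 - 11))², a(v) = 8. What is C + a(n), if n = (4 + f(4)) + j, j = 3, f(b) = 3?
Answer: 20741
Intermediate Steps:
n = 10 (n = (4 + 3) + 3 = 7 + 3 = 10)
C = 20733 (C = -3 + ((-3 + 12)*(-5 - 11))² = -3 + (9*(-16))² = -3 + (-144)² = -3 + 20736 = 20733)
C + a(n) = 20733 + 8 = 20741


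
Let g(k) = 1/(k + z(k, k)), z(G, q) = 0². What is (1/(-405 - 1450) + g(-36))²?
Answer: 3575881/4459568400 ≈ 0.00080184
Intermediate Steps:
z(G, q) = 0
g(k) = 1/k (g(k) = 1/(k + 0) = 1/k)
(1/(-405 - 1450) + g(-36))² = (1/(-405 - 1450) + 1/(-36))² = (1/(-1855) - 1/36)² = (-1/1855 - 1/36)² = (-1891/66780)² = 3575881/4459568400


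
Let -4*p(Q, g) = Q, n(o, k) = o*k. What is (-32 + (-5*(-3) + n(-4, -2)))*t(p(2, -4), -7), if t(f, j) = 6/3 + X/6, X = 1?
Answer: -39/2 ≈ -19.500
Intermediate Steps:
n(o, k) = k*o
p(Q, g) = -Q/4
t(f, j) = 13/6 (t(f, j) = 6/3 + 1/6 = 6*(⅓) + 1*(⅙) = 2 + ⅙ = 13/6)
(-32 + (-5*(-3) + n(-4, -2)))*t(p(2, -4), -7) = (-32 + (-5*(-3) - 2*(-4)))*(13/6) = (-32 + (15 + 8))*(13/6) = (-32 + 23)*(13/6) = -9*13/6 = -39/2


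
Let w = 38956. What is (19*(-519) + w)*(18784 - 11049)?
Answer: 225049825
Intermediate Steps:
(19*(-519) + w)*(18784 - 11049) = (19*(-519) + 38956)*(18784 - 11049) = (-9861 + 38956)*7735 = 29095*7735 = 225049825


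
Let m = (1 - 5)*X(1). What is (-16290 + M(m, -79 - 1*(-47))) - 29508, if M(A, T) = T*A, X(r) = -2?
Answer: -46054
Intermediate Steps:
m = 8 (m = (1 - 5)*(-2) = -4*(-2) = 8)
M(A, T) = A*T
(-16290 + M(m, -79 - 1*(-47))) - 29508 = (-16290 + 8*(-79 - 1*(-47))) - 29508 = (-16290 + 8*(-79 + 47)) - 29508 = (-16290 + 8*(-32)) - 29508 = (-16290 - 256) - 29508 = -16546 - 29508 = -46054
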